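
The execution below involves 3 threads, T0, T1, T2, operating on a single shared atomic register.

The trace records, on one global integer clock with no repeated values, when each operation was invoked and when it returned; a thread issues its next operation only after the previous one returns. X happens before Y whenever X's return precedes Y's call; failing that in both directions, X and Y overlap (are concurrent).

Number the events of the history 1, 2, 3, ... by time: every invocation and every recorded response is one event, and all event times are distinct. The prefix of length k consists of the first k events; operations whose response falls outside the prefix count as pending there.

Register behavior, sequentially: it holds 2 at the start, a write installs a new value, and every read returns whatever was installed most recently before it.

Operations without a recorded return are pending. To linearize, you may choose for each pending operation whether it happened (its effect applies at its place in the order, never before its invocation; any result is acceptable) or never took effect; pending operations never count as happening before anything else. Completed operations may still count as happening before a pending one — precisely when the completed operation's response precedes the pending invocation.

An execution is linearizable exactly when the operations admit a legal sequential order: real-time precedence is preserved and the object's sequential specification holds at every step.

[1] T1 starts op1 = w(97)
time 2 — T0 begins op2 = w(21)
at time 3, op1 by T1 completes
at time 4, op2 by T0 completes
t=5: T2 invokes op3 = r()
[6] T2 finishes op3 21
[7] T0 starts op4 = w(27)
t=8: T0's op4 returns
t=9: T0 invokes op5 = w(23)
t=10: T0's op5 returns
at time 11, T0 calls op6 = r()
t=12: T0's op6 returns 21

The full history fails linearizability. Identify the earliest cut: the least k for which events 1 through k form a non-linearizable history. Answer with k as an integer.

events 1..11 are linearizable; a witness order is op1, op2, op3, op4, op5:
1. op1 w(97), leaving value 97
2. op2 w(21), leaving value 21
3. op3 r() → 21, leaving value 21
4. op4 w(27), leaving value 27
5. op5 w(23), leaving value 23
include event 12 — op6 responding at 12 — and every candidate order breaks
sample order op1, op2, op3, op4, op5, op6 stalls at step 6 — op6 r() → 21 has no legal effect
sample order op2, op1, op3, op4, op5, op6 stalls at step 3 — op3 r() → 21 has no legal effect

12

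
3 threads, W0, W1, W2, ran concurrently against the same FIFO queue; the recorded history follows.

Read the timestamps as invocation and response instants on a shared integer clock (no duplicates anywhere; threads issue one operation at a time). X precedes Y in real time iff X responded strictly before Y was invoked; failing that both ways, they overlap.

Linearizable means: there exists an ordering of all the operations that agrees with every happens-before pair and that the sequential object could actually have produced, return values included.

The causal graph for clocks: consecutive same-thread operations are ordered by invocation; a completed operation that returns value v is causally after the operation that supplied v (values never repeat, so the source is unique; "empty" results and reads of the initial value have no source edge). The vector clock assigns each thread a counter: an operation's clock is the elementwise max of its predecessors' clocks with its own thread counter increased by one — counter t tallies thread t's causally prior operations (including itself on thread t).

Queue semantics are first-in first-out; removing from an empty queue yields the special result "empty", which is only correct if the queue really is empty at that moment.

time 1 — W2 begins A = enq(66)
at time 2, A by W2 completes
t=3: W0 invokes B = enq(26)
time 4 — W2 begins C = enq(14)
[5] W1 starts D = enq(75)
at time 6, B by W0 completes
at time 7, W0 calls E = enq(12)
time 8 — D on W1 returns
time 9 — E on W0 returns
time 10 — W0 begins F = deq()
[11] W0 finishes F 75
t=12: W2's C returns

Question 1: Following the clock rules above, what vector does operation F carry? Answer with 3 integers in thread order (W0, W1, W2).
no predecessors for A (invoked 1): W2 increments from zero → (0, 0, 1)
no predecessors for D (invoked 5): W1 increments from zero → (0, 1, 0)
no predecessors for B (invoked 3): W0 increments from zero → (1, 0, 0)
from VC(A)=(0, 0, 1), C (invoked 4) maxes components and bumps W2 → (0, 0, 2)
from VC(B)=(1, 0, 0), E (invoked 7) maxes components and bumps W0 → (2, 0, 0)
from VC(D)=(0, 1, 0), VC(E)=(2, 0, 0), F (invoked 10) maxes components and bumps W0 → (3, 1, 0)
target: VC(F) = (3, 1, 0)

(3, 1, 0)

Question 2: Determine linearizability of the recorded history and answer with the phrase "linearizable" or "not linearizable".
the violation lands at event 11, F's response at time 11: events 1..10 linearize, events 1..11 do not
real-time-consistent orders of the 5 completed operations: 3 — all fail the FIFO queue replay
including or dropping the 1 pending operation (C) in any combination fails
one such order, A, B, D, E, F (pending dropped), breaks at step 5 where F deq() → 75 is illegal
one such order, A, B, E, D, F (pending dropped), breaks at step 5 where F deq() → 75 is illegal

not linearizable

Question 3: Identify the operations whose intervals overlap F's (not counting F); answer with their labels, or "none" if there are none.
F spans [10,11]; an op avoiding the whole window 10..11 is ordered, any other is concurrent
A [1,2]: before
B [3,6]: before
C [4,12]: concurrent
D [5,8]: before
E [7,9]: before

C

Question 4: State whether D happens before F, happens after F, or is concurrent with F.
D spans [5,8], F spans [10,11]
resp(D)=8 < inv(F)=10

before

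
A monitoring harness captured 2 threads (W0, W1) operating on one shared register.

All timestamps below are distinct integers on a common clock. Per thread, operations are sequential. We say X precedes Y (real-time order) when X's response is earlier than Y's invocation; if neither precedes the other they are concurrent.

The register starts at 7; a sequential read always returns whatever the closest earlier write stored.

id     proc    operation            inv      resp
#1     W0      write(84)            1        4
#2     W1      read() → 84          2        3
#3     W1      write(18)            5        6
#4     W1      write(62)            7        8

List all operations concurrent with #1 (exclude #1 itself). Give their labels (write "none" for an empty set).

#1 runs from 1 to 4; window-overlapping ops are concurrent
#2 [2,3]: concurrent
#3 [5,6]: after
#4 [7,8]: after

#2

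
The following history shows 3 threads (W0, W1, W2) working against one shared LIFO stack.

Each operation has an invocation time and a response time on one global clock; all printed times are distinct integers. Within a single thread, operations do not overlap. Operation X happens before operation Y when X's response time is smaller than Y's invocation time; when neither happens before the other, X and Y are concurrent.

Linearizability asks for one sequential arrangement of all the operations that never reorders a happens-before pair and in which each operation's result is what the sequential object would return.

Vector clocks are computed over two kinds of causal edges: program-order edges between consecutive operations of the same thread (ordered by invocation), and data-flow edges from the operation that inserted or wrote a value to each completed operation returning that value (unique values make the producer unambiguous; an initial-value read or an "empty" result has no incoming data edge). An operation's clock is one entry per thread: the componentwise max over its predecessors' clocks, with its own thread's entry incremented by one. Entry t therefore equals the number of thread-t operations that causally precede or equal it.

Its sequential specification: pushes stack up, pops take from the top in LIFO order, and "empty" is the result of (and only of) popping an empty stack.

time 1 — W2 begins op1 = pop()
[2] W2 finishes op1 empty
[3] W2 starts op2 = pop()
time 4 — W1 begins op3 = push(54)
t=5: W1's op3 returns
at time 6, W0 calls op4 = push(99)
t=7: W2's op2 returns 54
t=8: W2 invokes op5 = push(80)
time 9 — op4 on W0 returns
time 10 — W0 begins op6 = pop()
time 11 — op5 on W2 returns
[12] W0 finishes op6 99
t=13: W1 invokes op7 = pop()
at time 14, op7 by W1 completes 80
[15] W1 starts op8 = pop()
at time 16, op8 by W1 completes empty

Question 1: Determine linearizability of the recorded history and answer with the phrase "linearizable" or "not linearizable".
linearizable

one valid linearization: op1, op3, op2, op4, op6, op5, op7, op8
step 1: op1 pop() → empty — stack <>
step 2: op3 push(54) — stack <54>
step 3: op2 pop() → 54 — stack <>
step 4: op4 push(99) — stack <99>
step 5: op6 pop() → 99 — stack <>
step 6: op5 push(80) — stack <80>
step 7: op7 pop() → 80 — stack <>
step 8: op8 pop() → empty — stack <>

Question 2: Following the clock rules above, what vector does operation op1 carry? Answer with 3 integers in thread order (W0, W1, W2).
(0, 0, 1)

op1, invoked 1, has no incoming edges; only W2's bump applies → (0, 0, 1)
op3, invoked 4, has no incoming edges; only W1's bump applies → (0, 1, 0)
op4, invoked 6, has no incoming edges; only W0's bump applies → (1, 0, 0)
VC(op6, invoked at 10): max of VC(op4)=(1, 0, 0), then +1 on thread W0 → (2, 0, 0)
VC(op2, invoked at 3): max of VC(op1)=(0, 0, 1), VC(op3)=(0, 1, 0), then +1 on thread W2 → (0, 1, 2)
VC(op5, invoked at 8): max of VC(op2)=(0, 1, 2), then +1 on thread W2 → (0, 1, 3)
VC(op7, invoked at 13): max of VC(op3)=(0, 1, 0), VC(op5)=(0, 1, 3), then +1 on thread W1 → (0, 2, 3)
VC(op8, invoked at 15): max of VC(op7)=(0, 2, 3), then +1 on thread W1 → (0, 3, 3)
target: VC(op1) = (0, 0, 1)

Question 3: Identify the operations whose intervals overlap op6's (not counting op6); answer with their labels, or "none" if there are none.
op5

overlap test against op6 [10,12]: concurrent iff the interval meets 10..12
op1 [1,2]: before
op2 [3,7]: before
op3 [4,5]: before
op4 [6,9]: before
op5 [8,11]: concurrent
op7 [13,14]: after
op8 [15,16]: after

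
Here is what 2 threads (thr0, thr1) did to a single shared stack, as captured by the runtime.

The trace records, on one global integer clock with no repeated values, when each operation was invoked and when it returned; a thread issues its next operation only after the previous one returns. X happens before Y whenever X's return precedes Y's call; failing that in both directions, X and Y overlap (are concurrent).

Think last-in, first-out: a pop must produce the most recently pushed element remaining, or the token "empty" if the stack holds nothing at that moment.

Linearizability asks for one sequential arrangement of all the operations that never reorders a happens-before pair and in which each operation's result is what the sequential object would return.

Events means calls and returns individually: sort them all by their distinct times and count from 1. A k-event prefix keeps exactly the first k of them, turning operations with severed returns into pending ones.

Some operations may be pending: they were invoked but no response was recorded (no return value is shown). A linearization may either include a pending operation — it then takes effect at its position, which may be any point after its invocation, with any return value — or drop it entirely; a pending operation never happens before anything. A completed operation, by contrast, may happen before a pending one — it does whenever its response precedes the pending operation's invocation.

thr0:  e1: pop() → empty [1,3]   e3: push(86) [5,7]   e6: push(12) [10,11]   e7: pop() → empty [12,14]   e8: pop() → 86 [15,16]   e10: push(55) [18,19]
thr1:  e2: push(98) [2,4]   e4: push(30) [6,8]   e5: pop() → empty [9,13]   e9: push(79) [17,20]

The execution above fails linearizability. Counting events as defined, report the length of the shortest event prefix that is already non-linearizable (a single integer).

one valid order for events 1..12 is e1, e2, e3, e4, e5, e6:
step 1: e1 pop() → empty — stack <>
step 2: e2 push(98) — stack <98>
step 3: e3 push(86) — stack <98,86>
step 4: e4 push(30) — stack <98,86,30>
step 5: e5 pop() (pending, included) — stack <98,86>
step 6: e6 push(12) — stack <98,86,12>
adding event 13 (e5 responds at 13) leaves no legal real-time order
every completion of the 1 pending operation (e7) was checked; none linearizes
sample order e1, e2, e3, e4, e5, e6 (pending dropped) stalls at step 5 — e5 pop() → empty has no legal effect
sample order e1, e2, e3, e4, e6, e5 (pending dropped) stalls at step 6 — e5 pop() → empty has no legal effect

13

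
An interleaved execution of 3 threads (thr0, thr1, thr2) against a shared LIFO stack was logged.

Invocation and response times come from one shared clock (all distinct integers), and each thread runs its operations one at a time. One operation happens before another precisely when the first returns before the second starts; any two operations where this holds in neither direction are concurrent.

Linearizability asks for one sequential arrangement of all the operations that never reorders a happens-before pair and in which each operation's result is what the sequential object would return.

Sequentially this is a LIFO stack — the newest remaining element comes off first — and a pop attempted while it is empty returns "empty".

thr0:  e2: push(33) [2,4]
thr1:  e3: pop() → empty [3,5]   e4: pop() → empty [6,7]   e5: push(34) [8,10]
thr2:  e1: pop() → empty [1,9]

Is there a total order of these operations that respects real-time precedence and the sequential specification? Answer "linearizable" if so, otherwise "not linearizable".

prefix check: 1..8 passes, 1..9 fails once e1's time-9 response joins
real-time-consistent orders of the 4 completed operations: 8 — all fail the LIFO stack replay
completion choices over the 1 pending operation (e5) were checked; none helps
take e1, e2, e3, e4 (pending dropped): step 3 already fails, because e3 pop() → empty cannot occur there
take e1, e3, e2, e4 (pending dropped): step 4 already fails, because e4 pop() → empty cannot occur there

not linearizable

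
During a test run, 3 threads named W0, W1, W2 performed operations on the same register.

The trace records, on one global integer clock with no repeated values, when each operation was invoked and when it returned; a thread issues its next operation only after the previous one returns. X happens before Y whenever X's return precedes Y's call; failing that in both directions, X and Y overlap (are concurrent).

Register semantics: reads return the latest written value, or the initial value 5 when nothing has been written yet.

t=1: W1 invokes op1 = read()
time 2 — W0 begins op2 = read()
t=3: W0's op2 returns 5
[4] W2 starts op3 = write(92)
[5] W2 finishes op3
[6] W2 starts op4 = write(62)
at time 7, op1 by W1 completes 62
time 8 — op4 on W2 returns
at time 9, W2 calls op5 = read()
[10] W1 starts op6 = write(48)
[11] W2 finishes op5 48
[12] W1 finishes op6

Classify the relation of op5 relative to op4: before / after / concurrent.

op5 spans [9,11], op4 spans [6,8]
resp(op4)=8 < inv(op5)=9

after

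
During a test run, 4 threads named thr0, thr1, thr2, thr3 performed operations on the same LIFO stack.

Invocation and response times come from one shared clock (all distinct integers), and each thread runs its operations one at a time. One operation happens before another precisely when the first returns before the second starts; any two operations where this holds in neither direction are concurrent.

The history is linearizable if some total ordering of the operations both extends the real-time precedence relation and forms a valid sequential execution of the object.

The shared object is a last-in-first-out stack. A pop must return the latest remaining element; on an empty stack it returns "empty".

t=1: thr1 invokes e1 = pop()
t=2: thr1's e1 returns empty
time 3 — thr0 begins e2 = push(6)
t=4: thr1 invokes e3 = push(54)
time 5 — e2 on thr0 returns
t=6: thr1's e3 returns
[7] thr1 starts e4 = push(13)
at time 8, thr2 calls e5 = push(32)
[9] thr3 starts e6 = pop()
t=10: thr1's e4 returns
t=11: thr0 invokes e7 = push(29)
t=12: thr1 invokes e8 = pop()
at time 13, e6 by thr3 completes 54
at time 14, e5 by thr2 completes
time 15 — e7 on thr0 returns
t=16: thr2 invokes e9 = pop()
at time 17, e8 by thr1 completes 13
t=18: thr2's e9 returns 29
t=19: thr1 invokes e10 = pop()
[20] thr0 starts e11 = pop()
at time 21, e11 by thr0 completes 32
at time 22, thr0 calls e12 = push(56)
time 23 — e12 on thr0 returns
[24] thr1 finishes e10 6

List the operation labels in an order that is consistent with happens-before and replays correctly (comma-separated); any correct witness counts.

e1, e2, e3, e4, e8, e6, e5, e7, e9, e11, e10, e12

after step 1 (e1 pop() → empty): stack <>
after step 2 (e2 push(6)): stack <6>
after step 3 (e3 push(54)): stack <6,54>
after step 4 (e4 push(13)): stack <6,54,13>
after step 5 (e8 pop() → 13): stack <6,54>
after step 6 (e6 pop() → 54): stack <6>
after step 7 (e5 push(32)): stack <6,32>
after step 8 (e7 push(29)): stack <6,32,29>
after step 9 (e9 pop() → 29): stack <6,32>
after step 10 (e11 pop() → 32): stack <6>
after step 11 (e10 pop() → 6): stack <>
after step 12 (e12 push(56)): stack <56>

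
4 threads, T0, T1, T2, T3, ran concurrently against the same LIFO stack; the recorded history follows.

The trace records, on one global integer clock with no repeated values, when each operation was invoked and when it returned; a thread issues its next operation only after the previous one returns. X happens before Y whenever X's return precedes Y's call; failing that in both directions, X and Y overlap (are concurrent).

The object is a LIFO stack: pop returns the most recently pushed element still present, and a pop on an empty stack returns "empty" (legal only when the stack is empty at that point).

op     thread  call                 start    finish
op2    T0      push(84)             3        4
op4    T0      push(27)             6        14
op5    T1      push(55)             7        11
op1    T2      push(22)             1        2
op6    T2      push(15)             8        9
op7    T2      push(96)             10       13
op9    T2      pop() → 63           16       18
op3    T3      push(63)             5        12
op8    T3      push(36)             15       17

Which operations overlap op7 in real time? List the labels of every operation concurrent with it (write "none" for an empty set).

concurrent with op7 ([10,13]): every op whose interval crosses 10..13
op1 [1,2]: before
op2 [3,4]: before
op3 [5,12]: concurrent
op4 [6,14]: concurrent
op5 [7,11]: concurrent
op6 [8,9]: before
op8 [15,17]: after
op9 [16,18]: after

op3, op4, op5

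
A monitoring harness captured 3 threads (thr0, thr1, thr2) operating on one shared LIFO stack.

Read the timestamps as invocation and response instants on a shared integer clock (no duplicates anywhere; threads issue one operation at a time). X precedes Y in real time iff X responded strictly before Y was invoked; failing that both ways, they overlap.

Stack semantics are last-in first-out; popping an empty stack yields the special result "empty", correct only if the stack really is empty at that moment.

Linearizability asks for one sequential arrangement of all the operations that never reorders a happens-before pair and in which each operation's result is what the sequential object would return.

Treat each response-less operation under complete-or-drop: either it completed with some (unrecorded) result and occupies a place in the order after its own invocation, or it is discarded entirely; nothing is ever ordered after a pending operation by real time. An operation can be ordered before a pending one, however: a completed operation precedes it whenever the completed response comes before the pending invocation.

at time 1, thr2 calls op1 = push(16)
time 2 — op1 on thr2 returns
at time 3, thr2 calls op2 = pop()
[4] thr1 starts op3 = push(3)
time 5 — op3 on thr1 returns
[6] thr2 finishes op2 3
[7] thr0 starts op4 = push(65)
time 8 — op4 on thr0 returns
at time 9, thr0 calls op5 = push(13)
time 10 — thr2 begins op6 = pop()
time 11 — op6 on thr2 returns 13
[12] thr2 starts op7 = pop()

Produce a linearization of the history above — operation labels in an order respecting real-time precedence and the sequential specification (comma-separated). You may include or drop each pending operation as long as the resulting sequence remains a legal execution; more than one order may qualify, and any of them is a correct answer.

op1, op3, op2, op4, op5, op6

after step 1 (op1 push(16)): stack <16>
after step 2 (op3 push(3)): stack <16,3>
after step 3 (op2 pop() → 3): stack <16>
after step 4 (op4 push(65)): stack <16,65>
after step 5 (op5 push(13) (pending, included)): stack <16,65,13>
after step 6 (op6 pop() → 13): stack <16,65>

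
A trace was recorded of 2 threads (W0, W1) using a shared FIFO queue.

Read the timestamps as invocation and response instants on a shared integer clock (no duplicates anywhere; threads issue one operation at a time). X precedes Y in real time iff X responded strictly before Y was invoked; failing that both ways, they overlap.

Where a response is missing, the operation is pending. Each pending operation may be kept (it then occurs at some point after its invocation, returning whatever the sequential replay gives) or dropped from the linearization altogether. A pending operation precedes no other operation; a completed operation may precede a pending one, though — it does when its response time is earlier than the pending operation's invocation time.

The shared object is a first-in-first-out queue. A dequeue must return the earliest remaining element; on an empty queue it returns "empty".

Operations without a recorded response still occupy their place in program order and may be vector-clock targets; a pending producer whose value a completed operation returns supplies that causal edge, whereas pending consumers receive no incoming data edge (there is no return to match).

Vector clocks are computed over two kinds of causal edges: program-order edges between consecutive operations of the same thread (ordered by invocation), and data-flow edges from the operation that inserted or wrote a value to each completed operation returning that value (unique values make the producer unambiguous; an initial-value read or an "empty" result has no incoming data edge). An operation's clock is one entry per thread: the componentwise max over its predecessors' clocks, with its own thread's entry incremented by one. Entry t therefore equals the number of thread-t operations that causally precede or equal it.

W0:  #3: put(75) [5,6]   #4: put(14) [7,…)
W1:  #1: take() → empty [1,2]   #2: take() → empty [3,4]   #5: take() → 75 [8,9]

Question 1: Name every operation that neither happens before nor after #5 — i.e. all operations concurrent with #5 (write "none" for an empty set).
Answer: #4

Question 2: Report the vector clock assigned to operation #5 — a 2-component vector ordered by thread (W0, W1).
Answer: (1, 3)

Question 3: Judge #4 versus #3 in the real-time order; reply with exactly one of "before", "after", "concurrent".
Answer: after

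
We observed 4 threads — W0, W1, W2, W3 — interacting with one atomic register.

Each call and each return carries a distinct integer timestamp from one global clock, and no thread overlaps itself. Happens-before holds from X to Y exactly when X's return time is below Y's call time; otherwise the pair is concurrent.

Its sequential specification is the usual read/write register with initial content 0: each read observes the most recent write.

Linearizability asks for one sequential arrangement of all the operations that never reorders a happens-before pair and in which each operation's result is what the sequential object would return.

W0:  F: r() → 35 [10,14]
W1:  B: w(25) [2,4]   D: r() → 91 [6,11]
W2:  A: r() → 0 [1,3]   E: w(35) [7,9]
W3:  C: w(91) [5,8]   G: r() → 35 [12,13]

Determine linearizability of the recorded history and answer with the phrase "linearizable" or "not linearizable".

linearizable

witness order: A, B, C, D, E, F, G
1. A r() → 0, leaving value 0
2. B w(25), leaving value 25
3. C w(91), leaving value 91
4. D r() → 91, leaving value 91
5. E w(35), leaving value 35
6. F r() → 35, leaving value 35
7. G r() → 35, leaving value 35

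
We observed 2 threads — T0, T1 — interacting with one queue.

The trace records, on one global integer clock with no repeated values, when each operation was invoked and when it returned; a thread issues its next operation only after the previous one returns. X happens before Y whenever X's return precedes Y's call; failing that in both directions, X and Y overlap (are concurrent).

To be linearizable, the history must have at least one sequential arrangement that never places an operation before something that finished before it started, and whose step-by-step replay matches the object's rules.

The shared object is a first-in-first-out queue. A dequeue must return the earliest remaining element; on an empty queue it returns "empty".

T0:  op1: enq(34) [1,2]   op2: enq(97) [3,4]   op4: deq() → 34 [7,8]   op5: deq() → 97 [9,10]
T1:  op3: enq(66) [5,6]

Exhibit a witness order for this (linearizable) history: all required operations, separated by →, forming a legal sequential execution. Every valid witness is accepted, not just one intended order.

after step 1 (op1 enq(34)): queue <34>
after step 2 (op2 enq(97)): queue <34,97>
after step 3 (op3 enq(66)): queue <34,97,66>
after step 4 (op4 deq() → 34): queue <97,66>
after step 5 (op5 deq() → 97): queue <66>

op1 → op2 → op3 → op4 → op5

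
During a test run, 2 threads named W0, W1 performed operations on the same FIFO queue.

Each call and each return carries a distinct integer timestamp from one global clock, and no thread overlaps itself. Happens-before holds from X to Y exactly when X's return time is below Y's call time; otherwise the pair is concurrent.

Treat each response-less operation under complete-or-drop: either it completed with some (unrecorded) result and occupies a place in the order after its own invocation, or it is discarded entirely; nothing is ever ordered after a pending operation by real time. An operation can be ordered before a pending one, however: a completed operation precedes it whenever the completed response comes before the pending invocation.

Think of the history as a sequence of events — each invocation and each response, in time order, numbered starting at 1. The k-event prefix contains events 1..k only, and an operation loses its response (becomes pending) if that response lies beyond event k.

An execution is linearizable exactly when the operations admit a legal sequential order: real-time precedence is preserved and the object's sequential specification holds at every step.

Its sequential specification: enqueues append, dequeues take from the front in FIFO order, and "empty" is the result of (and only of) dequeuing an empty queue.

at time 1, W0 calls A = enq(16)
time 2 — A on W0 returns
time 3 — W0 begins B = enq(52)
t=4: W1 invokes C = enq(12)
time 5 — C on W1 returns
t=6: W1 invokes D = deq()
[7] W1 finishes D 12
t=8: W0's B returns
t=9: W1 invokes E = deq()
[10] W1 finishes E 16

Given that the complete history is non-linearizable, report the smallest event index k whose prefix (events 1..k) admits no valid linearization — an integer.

7

events 1..6 are linearizable; a witness order is A, B, C:
after step 1 (A enq(16)): queue <16>
after step 2 (B enq(52) (pending, included)): queue <16,52>
after step 3 (C enq(12)): queue <16,52,12>
with event 7 included (D responding at time 7), all real-time-consistent orders fail
every completion of the 1 pending operation (B) was checked; none linearizes
take A, C, D (pending dropped): step 3 already fails, because D deq() → 12 cannot occur there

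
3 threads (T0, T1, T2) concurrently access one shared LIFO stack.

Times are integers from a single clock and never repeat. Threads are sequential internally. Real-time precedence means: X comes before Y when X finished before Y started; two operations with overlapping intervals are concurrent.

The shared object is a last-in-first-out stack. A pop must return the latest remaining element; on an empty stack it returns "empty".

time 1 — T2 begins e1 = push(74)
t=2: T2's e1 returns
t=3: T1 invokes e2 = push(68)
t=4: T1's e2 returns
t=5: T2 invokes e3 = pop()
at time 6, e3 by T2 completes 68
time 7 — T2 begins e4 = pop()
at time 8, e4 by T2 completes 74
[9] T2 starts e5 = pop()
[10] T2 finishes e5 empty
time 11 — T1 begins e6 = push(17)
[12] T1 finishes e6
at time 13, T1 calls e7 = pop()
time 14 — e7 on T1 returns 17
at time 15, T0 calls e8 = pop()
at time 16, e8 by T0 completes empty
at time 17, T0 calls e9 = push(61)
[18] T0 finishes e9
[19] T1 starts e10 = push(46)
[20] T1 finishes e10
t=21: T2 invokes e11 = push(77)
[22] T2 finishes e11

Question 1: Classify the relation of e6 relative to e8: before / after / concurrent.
Answer: before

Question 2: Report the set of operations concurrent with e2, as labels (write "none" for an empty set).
Answer: none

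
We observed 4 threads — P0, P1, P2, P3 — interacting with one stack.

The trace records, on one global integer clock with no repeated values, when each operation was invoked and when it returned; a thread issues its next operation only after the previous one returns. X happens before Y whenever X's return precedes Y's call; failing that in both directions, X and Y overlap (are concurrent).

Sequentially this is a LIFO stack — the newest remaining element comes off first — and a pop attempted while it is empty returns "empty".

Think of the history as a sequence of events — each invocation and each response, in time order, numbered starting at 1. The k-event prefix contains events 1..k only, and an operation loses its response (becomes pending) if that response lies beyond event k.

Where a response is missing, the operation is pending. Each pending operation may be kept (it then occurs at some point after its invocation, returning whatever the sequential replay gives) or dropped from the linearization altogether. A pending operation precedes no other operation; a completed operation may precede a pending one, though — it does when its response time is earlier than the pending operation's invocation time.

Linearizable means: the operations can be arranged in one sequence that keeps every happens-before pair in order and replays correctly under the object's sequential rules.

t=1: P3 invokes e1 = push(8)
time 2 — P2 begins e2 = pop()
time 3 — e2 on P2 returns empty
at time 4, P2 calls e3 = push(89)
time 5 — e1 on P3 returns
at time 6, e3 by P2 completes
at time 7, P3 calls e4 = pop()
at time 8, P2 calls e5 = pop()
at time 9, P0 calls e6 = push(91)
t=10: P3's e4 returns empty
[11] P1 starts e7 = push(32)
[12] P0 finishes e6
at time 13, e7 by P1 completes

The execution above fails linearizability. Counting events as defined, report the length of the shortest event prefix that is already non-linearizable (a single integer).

10

events 1..9 are linearizable, e.g. via e2, e1, e3:
after step 1 (e2 pop() → empty): stack <>
after step 2 (e1 push(8)): stack <8>
after step 3 (e3 push(89)): stack <8,89>
with event 10 included (e4 responding at time 10), all real-time-consistent orders fail
no escape via the 2 pending operations (e5, e6): every completion choice fails
take e1, e2, e3, e4 (pending dropped): step 2 already fails, because e2 pop() → empty cannot occur there
take e2, e1, e3, e4 (pending dropped): step 4 already fails, because e4 pop() → empty cannot occur there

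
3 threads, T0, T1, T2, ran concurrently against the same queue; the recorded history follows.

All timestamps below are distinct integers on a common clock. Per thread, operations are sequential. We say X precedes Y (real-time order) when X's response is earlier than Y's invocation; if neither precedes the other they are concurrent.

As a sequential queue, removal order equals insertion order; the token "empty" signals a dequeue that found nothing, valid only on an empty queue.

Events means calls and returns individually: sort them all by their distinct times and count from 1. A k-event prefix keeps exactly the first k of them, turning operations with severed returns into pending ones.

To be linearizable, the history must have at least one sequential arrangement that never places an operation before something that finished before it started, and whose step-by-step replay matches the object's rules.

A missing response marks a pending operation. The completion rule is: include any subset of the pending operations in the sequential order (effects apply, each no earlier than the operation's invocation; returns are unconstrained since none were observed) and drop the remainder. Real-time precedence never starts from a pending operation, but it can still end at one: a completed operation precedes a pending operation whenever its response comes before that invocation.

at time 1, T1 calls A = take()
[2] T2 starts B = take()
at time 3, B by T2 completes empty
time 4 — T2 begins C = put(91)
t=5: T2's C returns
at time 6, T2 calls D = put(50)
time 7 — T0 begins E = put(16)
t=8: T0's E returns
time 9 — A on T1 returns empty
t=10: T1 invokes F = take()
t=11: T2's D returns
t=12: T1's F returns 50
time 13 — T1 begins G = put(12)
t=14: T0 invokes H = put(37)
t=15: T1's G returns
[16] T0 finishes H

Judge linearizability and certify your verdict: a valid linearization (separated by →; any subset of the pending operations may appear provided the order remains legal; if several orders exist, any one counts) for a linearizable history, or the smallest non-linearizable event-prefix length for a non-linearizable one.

already the first 12 events (up to F's response at time 12) admit no linearization; the first 11 still do
14 orders of the 6 completed queue ops respect real time; none is legal
sample order A, B, C, D, E, F stalls at step 6 — F take() → 50 has no legal effect
sample order A, B, C, E, D, F stalls at step 6 — F take() → 50 has no legal effect

not linearizable — minimal violating prefix: 12 events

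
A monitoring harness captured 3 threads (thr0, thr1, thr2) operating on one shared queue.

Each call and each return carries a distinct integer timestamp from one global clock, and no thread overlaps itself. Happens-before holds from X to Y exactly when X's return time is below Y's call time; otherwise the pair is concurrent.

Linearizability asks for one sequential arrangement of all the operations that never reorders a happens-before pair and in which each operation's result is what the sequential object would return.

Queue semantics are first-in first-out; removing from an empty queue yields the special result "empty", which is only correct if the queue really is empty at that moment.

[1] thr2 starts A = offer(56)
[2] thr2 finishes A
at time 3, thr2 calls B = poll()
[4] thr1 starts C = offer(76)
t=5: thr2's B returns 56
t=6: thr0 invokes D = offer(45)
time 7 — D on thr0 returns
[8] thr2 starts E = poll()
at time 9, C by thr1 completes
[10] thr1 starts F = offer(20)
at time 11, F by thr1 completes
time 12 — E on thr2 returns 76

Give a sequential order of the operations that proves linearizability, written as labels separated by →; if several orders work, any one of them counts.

1. A offer(56), leaving queue <56>
2. B poll() → 56, leaving queue <>
3. C offer(76), leaving queue <76>
4. D offer(45), leaving queue <76,45>
5. E poll() → 76, leaving queue <45>
6. F offer(20), leaving queue <45,20>

A → B → C → D → E → F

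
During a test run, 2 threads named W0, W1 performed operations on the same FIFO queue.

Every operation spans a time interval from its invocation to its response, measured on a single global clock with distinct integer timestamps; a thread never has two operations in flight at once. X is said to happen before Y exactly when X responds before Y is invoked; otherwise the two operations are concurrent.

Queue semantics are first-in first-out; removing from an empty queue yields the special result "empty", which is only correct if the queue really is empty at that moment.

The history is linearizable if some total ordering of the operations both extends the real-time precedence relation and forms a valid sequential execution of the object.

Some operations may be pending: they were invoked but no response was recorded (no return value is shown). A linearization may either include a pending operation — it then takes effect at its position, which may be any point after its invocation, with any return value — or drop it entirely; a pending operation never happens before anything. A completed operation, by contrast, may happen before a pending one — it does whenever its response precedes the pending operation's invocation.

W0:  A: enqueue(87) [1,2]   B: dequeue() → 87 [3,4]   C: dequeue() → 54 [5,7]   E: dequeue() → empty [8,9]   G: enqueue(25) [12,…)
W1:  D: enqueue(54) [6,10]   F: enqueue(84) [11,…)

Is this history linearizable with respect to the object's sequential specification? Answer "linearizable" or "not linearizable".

linearizable

one valid linearization: A, B, D, C, E
step 1: A enqueue(87) — queue <87>
step 2: B dequeue() → 87 — queue <>
step 3: D enqueue(54) — queue <54>
step 4: C dequeue() → 54 — queue <>
step 5: E dequeue() → empty — queue <>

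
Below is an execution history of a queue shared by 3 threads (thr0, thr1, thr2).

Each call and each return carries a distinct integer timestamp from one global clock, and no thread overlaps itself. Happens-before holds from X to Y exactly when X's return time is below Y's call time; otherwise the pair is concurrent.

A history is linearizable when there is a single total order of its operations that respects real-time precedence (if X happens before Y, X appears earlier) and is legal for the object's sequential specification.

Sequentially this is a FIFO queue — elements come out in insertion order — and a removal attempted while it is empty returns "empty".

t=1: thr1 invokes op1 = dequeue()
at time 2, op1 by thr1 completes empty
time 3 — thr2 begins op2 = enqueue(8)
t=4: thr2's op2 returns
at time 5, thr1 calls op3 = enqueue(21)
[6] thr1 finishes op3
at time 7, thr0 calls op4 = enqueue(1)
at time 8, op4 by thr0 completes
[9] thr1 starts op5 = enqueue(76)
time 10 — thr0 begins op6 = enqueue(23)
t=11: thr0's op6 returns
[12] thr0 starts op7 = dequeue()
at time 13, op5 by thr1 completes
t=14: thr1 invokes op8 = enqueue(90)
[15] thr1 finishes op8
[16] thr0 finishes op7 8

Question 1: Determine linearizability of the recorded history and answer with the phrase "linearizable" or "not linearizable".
linearizable

a witness: op1, op2, op3, op4, op5, op6, op7, op8
step 1: op1 dequeue() → empty — queue <>
step 2: op2 enqueue(8) — queue <8>
step 3: op3 enqueue(21) — queue <8,21>
step 4: op4 enqueue(1) — queue <8,21,1>
step 5: op5 enqueue(76) — queue <8,21,1,76>
step 6: op6 enqueue(23) — queue <8,21,1,76,23>
step 7: op7 dequeue() → 8 — queue <21,1,76,23>
step 8: op8 enqueue(90) — queue <21,1,76,23,90>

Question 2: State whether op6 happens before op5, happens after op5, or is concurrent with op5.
concurrent

op6 spans [10,11], op5 spans [9,13]
the intervals overlap in both directions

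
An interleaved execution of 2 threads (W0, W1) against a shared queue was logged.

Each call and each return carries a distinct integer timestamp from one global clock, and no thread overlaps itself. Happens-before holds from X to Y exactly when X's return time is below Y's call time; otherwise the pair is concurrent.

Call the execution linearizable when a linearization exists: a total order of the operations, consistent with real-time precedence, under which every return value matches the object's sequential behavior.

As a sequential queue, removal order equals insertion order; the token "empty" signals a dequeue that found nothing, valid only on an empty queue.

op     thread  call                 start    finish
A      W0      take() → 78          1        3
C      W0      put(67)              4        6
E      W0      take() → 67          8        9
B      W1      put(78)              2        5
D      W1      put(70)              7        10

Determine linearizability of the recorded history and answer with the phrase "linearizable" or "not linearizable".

witness order: B, A, C, D, E
1. B put(78), leaving queue <78>
2. A take() → 78, leaving queue <>
3. C put(67), leaving queue <67>
4. D put(70), leaving queue <67,70>
5. E take() → 67, leaving queue <70>

linearizable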